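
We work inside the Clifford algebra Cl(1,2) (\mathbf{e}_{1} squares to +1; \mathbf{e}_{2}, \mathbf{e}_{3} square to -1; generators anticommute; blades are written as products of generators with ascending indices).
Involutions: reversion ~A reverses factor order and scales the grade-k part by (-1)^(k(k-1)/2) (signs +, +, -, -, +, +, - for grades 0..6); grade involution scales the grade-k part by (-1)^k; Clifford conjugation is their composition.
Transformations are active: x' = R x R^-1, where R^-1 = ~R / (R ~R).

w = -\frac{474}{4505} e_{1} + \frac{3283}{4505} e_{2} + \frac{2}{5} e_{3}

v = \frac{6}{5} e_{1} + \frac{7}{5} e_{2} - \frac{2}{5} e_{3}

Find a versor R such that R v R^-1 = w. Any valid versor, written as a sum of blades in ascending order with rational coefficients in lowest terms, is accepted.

Sketch: the shared square -\frac{17}{25} makes R = v + w = \frac{4932}{4505} e_{1} + \frac{1918}{901} e_{2} the natural versor; its sandwich fixes that direction, negates (v - w)/2, and sends v to w.
Answer: \frac{4932}{4505} e_{1} + \frac{1918}{901} e_{2}


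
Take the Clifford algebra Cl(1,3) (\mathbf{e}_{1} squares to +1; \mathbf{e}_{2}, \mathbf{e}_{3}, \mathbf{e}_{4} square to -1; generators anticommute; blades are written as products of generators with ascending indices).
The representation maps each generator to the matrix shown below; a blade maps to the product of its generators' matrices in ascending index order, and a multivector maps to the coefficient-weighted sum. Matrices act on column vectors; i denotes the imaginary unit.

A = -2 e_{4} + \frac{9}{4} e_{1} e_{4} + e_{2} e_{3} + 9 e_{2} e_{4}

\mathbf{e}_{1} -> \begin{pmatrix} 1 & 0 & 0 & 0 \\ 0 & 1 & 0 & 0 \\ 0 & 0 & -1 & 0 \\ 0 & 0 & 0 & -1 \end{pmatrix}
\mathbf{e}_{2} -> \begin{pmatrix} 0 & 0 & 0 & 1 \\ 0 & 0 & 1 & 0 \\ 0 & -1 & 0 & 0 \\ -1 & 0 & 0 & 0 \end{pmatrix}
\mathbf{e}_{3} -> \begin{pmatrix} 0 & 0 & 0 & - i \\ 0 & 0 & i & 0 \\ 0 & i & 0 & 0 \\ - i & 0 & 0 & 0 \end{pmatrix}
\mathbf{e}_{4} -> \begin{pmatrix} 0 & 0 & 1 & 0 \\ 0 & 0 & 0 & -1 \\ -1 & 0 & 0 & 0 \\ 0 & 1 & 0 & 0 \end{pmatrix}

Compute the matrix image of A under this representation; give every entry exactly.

Bivector images (products of the table entries): rho(e_{1} e_{4}) = rho(\mathbf{e}_{1})rho(\mathbf{e}_{4}) = \begin{pmatrix} 0 & 0 & 1 & 0 \\ 0 & 0 & 0 & -1 \\ 1 & 0 & 0 & 0 \\ 0 & -1 & 0 & 0 \end{pmatrix}; rho(e_{2} e_{3}) = rho(\mathbf{e}_{2})rho(\mathbf{e}_{3}) = \begin{pmatrix} - i & 0 & 0 & 0 \\ 0 & i & 0 & 0 \\ 0 & 0 & - i & 0 \\ 0 & 0 & 0 & i \end{pmatrix}; rho(e_{2} e_{4}) = rho(\mathbf{e}_{2})rho(\mathbf{e}_{4}) = \begin{pmatrix} 0 & 1 & 0 & 0 \\ -1 & 0 & 0 & 0 \\ 0 & 0 & 0 & 1 \\ 0 & 0 & -1 & 0 \end{pmatrix}.
M = (-2)*rho(e_{4}) + (\frac{9}{4})*rho(e_{1} e_{4}) + (1)*rho(e_{2} e_{3}) + (9)*rho(e_{2} e_{4}), summed entrywise:
Answer: \begin{pmatrix} - i & 9 & \frac{1}{4} & 0 \\ -9 & i & 0 & - \frac{1}{4} \\ \frac{17}{4} & 0 & - i & 9 \\ 0 & - \frac{17}{4} & -9 & i \end{pmatrix}


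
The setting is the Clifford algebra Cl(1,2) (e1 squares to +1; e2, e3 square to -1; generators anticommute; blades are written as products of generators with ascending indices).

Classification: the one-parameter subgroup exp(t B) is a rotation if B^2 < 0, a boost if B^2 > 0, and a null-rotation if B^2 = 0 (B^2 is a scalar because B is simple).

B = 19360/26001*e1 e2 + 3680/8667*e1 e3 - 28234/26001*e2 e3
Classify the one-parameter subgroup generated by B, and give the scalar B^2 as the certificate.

B^2 term by term: the squares give (19360/26001)^2*(e1 e2)^2 + (3680/8667)^2*(e1 e3)^2 + (-28234/26001)^2*(e2 e3)^2 = 374809600/676052001*(+1) + 13542400/75116889*(+1) + 797158756/676052001*(-1) = -4/9 (each basis 2-blade squares to minus the product of its generators' squares); cross terms between blades sharing an index anticommute and cancel. So B^2 = -4/9.
Answer: rotation, certificate B^2 = -4/9. No conjugation can change B^2 = -4/9; the sign gives the class.


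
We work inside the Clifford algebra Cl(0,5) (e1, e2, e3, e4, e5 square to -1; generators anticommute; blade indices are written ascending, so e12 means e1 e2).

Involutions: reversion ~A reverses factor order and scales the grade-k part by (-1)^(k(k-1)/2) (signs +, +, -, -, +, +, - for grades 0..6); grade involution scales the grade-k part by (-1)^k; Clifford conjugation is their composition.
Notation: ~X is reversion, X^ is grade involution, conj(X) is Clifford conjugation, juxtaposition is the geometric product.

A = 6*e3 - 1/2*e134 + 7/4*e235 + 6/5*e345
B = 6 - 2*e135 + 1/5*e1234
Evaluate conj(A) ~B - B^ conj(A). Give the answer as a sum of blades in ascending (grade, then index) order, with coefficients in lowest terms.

first term: -1/10*e2 - 36*e3 + 7/2*e12 - 12/5*e14 - 12*e15 + e45 + 6/5*e124 - 6/25*e125 - 3*e134 - 7/20*e145 + 21/2*e235 + 36/5*e345
second term: 1/10*e2 - 36*e3 - 7/2*e12 + 12/5*e14 - 12*e15 - e45 - 6/5*e124 - 6/25*e125 - 3*e134 - 7/20*e145 + 21/2*e235 + 36/5*e345
Answer: -1/5*e2 + 7*e12 - 24/5*e14 + 2*e45 + 12/5*e124


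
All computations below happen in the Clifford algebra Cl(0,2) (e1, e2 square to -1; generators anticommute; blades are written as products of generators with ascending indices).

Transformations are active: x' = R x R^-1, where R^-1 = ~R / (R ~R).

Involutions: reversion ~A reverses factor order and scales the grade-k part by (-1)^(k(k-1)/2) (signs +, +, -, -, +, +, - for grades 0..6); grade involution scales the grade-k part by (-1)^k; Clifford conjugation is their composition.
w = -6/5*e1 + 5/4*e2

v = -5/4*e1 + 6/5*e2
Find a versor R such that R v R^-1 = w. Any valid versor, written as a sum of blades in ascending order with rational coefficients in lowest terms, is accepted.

The midline construction: v and w both square to -1201/400, so reflecting in their sum -49/20*e1 + 49/20*e2 exchanges them.
Answer: -49/20*e1 + 49/20*e2


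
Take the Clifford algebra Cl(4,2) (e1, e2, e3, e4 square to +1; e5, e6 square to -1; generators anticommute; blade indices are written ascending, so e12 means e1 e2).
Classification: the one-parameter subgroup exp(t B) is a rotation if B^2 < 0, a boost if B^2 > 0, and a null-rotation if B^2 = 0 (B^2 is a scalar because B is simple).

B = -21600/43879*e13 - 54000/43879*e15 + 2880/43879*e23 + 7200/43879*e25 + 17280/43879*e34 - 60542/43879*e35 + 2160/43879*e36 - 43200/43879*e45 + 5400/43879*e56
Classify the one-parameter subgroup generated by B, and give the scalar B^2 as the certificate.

B^2 term by term: the squares give (-21600/43879)^2*(e13)^2 + (-54000/43879)^2*(e15)^2 + (2880/43879)^2*(e23)^2 + (7200/43879)^2*(e25)^2 + (17280/43879)^2*(e34)^2 + (-60542/43879)^2*(e35)^2 + (2160/43879)^2*(e36)^2 + (-43200/43879)^2*(e45)^2 + (5400/43879)^2*(e56)^2 = 466560000/1925366641*(-1) + 2916000000/1925366641*(+1) + 8294400/1925366641*(-1) + 51840000/1925366641*(+1) + 298598400/1925366641*(-1) + 3665333764/1925366641*(+1) + 4665600/1925366641*(+1) + 1866240000/1925366641*(+1) + 29160000/1925366641*(-1) = 4 (each basis 2-blade squares to minus the product of its generators' squares); cross terms between blades sharing an index anticommute and cancel; the commuting (index-disjoint) pairs give grade-4 terms 2*c*c'*(blade product), which cancel blade by blade — e1235: 311040000/1925366641 - 311040000/1925366641 = 0; e1345: 1866240000/1925366641 - 1866240000/1925366641 = 0; e1356: -233280000/1925366641 + 233280000/1925366641 = 0; e2345: -248832000/1925366641 + 248832000/1925366641 = 0; e2356: 31104000/1925366641 - 31104000/1925366641 = 0; e3456: 186624000/1925366641 - 186624000/1925366641 = 0 — confirming B is simple. So B^2 = 4.
Answer: boost, certificate B^2 = 4. B^2 = 4 is basis-independent, so its sign is the whole story.


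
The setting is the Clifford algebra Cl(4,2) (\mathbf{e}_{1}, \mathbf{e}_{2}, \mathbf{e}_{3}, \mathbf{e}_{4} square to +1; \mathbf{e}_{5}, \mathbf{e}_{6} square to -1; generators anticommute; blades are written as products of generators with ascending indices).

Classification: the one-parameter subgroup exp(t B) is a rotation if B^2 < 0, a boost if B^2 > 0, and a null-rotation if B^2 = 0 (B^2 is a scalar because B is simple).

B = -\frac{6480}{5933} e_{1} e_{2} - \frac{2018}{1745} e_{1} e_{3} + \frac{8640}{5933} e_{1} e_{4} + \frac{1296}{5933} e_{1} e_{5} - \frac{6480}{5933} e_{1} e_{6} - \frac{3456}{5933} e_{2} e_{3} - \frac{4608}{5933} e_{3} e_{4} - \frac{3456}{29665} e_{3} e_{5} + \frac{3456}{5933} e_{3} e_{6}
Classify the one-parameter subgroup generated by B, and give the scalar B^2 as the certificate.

B^2 term by term: the squares give (-\frac{6480}{5933})^2*(e_{1} e_{2})^2 + (-\frac{2018}{1745})^2*(e_{1} e_{3})^2 + (\frac{8640}{5933})^2*(e_{1} e_{4})^2 + (\frac{1296}{5933})^2*(e_{1} e_{5})^2 + (-\frac{6480}{5933})^2*(e_{1} e_{6})^2 + (-\frac{3456}{5933})^2*(e_{2} e_{3})^2 + (-\frac{4608}{5933})^2*(e_{3} e_{4})^2 + (-\frac{3456}{29665})^2*(e_{3} e_{5})^2 + (\frac{3456}{5933})^2*(e_{3} e_{6})^2 = \frac{41990400}{35200489}*(-1) + \frac{4072324}{3045025}*(-1) + \frac{74649600}{35200489}*(-1) + \frac{1679616}{35200489}*(+1) + \frac{41990400}{35200489}*(+1) + \frac{11943936}{35200489}*(-1) + \frac{21233664}{35200489}*(-1) + \frac{11943936}{880012225}*(+1) + \frac{11943936}{35200489}*(+1) = -4 (each basis 2-blade squares to minus the product of its generators' squares); cross terms between blades sharing an index anticommute and cancel; the commuting (index-disjoint) pairs give grade-4 terms 2*c*c'*(blade product), which cancel blade by blade — e_{1} e_{2} e_{3} e_{4}: \frac{59719680}{35200489} - \frac{59719680}{35200489} = 0; e_{1} e_{2} e_{3} e_{5}: \frac{8957952}{35200489} - \frac{8957952}{35200489} = 0; e_{1} e_{2} e_{3} e_{6}: -\frac{44789760}{35200489} + \frac{44789760}{35200489} = 0; e_{1} e_{3} e_{4} e_{5}: \frac{11943936}{35200489} - \frac{11943936}{35200489} = 0; e_{1} e_{3} e_{4} e_{6}: -\frac{59719680}{35200489} + \frac{59719680}{35200489} = 0; e_{1} e_{3} e_{5} e_{6}: -\frac{8957952}{35200489} + \frac{8957952}{35200489} = 0 — confirming B is simple. So B^2 = -4.
Answer: rotation, certificate B^2 = -4. Note: conjugating B changes its blade decomposition but never the scalar B^2 = -4, whose sign settles the classification.


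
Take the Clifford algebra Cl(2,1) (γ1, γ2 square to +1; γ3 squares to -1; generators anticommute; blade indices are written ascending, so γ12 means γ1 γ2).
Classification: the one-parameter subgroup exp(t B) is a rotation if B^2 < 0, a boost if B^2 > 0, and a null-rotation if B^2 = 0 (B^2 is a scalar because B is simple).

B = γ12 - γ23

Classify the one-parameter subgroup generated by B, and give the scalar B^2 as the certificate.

B^2 term by term: the squares give (1)^2*(γ12)^2 + (-1)^2*(γ23)^2 = 1*(-1) + 1*(+1) = 0 (each basis 2-blade squares to minus the product of its generators' squares); cross terms between blades sharing an index anticommute and cancel. So B^2 = 0.
Answer: null-rotation, certificate B^2 = 0. The class reads off the invariant scalar 0 directly.


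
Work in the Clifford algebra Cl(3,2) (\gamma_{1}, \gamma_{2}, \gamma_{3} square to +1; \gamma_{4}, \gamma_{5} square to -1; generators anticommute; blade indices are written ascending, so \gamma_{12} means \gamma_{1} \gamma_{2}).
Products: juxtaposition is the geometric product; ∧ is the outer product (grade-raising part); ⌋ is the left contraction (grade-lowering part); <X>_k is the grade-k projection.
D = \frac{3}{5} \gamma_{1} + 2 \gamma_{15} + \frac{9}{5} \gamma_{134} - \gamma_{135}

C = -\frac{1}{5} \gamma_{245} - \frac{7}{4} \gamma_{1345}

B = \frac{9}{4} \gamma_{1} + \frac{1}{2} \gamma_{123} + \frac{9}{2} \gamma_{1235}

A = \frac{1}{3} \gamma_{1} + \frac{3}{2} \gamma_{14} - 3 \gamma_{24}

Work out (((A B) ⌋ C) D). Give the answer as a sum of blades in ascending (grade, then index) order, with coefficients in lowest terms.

step 1: \frac{3}{4} - \frac{27}{8} \gamma_{4} + \frac{1}{6} \gamma_{23} - \frac{27}{4} \gamma_{124} - \frac{3}{2} \gamma_{134} - \frac{3}{4} \gamma_{234} + \frac{3}{2} \gamma_{235} - \frac{27}{2} \gamma_{1345} - \frac{27}{4} \gamma_{2345}
step 2: \frac{189}{8} + \frac{21}{8} \gamma_{5} + \frac{27}{40} \gamma_{25} - \frac{189}{32} \gamma_{135} - \frac{3}{20} \gamma_{245} - \frac{21}{16} \gamma_{1345}
step 3: \frac{189}{32} + \frac{777}{40} \gamma_{1} + \frac{189}{16} \gamma_{3} + \frac{21}{16} \gamma_{4} + \frac{189}{80} \gamma_{5} - \frac{27}{20} \gamma_{12} + \frac{21}{8} \gamma_{13} + \frac{1827}{40} \gamma_{15} - \frac{21}{8} \gamma_{34} - \frac{567}{160} \gamma_{35} - \frac{1701}{160} \gamma_{45} - \frac{27}{40} \gamma_{123} - \frac{3}{10} \gamma_{124} + \frac{81}{200} \gamma_{125} + \frac{1701}{40} \gamma_{134} - \frac{189}{8} \gamma_{135} + \frac{63}{80} \gamma_{345} + \frac{3}{20} \gamma_{1234} + \frac{27}{100} \gamma_{1235} + \frac{9}{100} \gamma_{1245} - \frac{189}{40} \gamma_{1345} + \frac{243}{200} \gamma_{12345}
Answer: \frac{189}{32} + \frac{777}{40} \gamma_{1} + \frac{189}{16} \gamma_{3} + \frac{21}{16} \gamma_{4} + \frac{189}{80} \gamma_{5} - \frac{27}{20} \gamma_{12} + \frac{21}{8} \gamma_{13} + \frac{1827}{40} \gamma_{15} - \frac{21}{8} \gamma_{34} - \frac{567}{160} \gamma_{35} - \frac{1701}{160} \gamma_{45} - \frac{27}{40} \gamma_{123} - \frac{3}{10} \gamma_{124} + \frac{81}{200} \gamma_{125} + \frac{1701}{40} \gamma_{134} - \frac{189}{8} \gamma_{135} + \frac{63}{80} \gamma_{345} + \frac{3}{20} \gamma_{1234} + \frac{27}{100} \gamma_{1235} + \frac{9}{100} \gamma_{1245} - \frac{189}{40} \gamma_{1345} + \frac{243}{200} \gamma_{12345}


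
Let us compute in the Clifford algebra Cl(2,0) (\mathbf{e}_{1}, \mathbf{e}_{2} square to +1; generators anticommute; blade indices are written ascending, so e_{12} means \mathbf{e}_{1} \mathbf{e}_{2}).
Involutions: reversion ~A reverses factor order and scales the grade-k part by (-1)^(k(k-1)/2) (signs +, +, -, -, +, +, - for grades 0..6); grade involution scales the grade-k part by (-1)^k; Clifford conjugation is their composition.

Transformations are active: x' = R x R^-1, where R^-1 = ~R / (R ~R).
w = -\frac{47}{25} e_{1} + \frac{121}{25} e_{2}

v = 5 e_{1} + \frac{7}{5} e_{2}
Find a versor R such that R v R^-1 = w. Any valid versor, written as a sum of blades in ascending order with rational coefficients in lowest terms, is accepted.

A norm check does it: q(v) = q(w) = \frac{674}{25}, hence R = v + w = \frac{78}{25} e_{1} + \frac{156}{25} e_{2} realises the map — parallel part kept, (v - w)/2 negated, v carried to w.
Answer: \frac{78}{25} e_{1} + \frac{156}{25} e_{2}


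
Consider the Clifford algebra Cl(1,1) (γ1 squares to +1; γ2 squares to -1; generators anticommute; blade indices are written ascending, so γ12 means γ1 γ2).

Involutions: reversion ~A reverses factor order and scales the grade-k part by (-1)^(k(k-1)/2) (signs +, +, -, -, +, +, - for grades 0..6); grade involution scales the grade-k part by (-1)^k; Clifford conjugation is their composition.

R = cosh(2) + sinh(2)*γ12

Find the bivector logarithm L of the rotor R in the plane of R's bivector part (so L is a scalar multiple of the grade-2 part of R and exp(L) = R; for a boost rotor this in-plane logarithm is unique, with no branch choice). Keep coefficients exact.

The scalar part of R is cosh(2), so cosh pins the rapidity up to sign — the sign comes from the bivector part; dividing that part by sinh of the rapidity yields the plane, and the in-plane L = rapidity * plane is unique because the two sign choices cancel.
Concretely: cosh(rapidity) = cosh(2) gives rapidity = ±2, and since rapidity/sinh(rapidity) is even the sign is immaterial: L = (rapidity/sinh(rapidity)) * <R>_2 = (2/sinh(2)) * <R>_2.
Answer: 2*γ12


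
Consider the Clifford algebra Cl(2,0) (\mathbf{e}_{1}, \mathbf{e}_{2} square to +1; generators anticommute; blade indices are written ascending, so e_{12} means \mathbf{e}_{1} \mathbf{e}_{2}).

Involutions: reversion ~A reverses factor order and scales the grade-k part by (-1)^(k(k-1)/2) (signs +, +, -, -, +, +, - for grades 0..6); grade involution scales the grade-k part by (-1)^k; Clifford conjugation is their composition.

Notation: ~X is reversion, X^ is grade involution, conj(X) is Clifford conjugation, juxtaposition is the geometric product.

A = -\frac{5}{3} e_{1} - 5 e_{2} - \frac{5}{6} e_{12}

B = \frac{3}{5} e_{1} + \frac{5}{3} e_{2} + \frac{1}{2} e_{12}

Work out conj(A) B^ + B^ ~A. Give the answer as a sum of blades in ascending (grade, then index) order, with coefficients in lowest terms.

first term: -\frac{39}{4} - \frac{35}{9} e_{1} + \frac{4}{3} e_{2} + \frac{2}{9} e_{12}
second term: \frac{107}{12} - \frac{10}{9} e_{1} + \frac{1}{3} e_{2} + \frac{2}{9} e_{12}
Answer: -\frac{5}{6} - 5 e_{1} + \frac{5}{3} e_{2} + \frac{4}{9} e_{12}


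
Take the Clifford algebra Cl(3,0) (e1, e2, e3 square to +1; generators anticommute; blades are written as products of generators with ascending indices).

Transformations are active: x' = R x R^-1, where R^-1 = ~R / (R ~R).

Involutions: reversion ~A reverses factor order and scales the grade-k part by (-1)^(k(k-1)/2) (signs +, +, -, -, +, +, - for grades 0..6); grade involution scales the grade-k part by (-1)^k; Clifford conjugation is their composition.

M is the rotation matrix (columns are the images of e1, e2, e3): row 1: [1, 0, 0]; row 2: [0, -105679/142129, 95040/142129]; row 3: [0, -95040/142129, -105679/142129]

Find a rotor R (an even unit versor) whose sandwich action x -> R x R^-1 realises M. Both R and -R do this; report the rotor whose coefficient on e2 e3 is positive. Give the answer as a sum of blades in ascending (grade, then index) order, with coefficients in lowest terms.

Method: write R = a + b12*e1 e2 + b13*e1 e3 + b23*e2 e3 with a^2 + b12^2 + b13^2 + b23^2 = 1 (so R^-1 = ~R). Expanding the columns R e_j ~R gives tr M = 4a^2 - 1 and, from the antisymmetric part, M21 - M12 = -4a*b12, M13 - M31 = 4a*b13, M32 - M23 = -4a*b23.
Here tr M = -69229/142129, so a^2 = (1 + tr M)/4 = 18225/142129 and a = ±135/377. Taking a = 135/377: M21 - M12 = 0, M13 - M31 = 0, M32 - M23 = -190080/142129, giving b12 = 0, b13 = 0, b23 = 352/377, i.e. R = 135/377 + 352/377*e2 e3.
Its e2 e3 coefficient is already positive.
Answer: 135/377 + 352/377*e2 e3. Key observation: the double cover Spin(3) -> SO(3) sends R and -R to the same matrix (trace -69229/142129 here), so the stated sign of the e2 e3 coefficient is what selects one sheet.


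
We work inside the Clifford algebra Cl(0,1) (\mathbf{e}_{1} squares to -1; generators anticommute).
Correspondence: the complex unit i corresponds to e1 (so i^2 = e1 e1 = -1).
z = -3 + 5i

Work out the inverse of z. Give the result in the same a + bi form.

In blades: z = -3 + 5 e_{1}.
With qbar = -3 - 5 e_{1} (scalar fixed, mapped units negated), z qbar = 34 (the sum of squared coefficients), so z^-1 = qbar / (34) = -\frac{3}{34} - \frac{5}{34} e_{1}; translating back:
Answer: -\frac{3}{34} - \frac{5}{34}i


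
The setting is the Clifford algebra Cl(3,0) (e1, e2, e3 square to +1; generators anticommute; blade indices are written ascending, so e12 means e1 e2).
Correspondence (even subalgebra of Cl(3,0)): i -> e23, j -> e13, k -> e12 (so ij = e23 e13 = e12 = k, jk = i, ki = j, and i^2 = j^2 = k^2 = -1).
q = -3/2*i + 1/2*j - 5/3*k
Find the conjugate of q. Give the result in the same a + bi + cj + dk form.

In blades: q = -5/3*e12 + 1/2*e13 - 3/2*e23.
Quaternion conjugation is reversion on the even subalgebra: the scalar is fixed and every grade-2 blade flips sign, giving 5/3*e12 - 1/2*e13 + 3/2*e23; translating back:
Answer: 3/2*i - 1/2*j + 5/3*k


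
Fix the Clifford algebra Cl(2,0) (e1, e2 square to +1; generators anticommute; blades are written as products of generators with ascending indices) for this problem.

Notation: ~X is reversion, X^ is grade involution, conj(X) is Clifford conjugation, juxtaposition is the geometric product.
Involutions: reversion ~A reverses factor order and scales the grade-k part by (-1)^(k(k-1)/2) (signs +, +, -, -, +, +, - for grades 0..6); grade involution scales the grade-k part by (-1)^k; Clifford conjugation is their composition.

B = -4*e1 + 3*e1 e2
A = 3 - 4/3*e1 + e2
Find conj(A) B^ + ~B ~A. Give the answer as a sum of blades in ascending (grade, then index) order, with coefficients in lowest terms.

first term: 16/3 + 15*e1 + 4*e2 + 13*e1 e2
second term: 16/3 - 15*e1 - 4*e2 - 13*e1 e2
Answer: 32/3


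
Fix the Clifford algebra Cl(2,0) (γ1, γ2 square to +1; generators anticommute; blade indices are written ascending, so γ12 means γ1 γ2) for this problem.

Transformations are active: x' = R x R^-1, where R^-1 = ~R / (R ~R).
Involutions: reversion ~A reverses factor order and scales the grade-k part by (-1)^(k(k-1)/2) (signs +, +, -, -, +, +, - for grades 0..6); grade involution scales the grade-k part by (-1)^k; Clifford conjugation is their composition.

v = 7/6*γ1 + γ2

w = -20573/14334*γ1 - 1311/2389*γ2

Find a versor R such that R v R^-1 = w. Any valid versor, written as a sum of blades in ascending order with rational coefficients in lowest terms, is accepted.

Construction: equal norms (both 85/36) license R = v + w = -1925/7167*γ1 + 1078/2389*γ2 — nothing changes along that direction, while (v - w)/2 changes sign, so v maps onto w.
Answer: -1925/7167*γ1 + 1078/2389*γ2


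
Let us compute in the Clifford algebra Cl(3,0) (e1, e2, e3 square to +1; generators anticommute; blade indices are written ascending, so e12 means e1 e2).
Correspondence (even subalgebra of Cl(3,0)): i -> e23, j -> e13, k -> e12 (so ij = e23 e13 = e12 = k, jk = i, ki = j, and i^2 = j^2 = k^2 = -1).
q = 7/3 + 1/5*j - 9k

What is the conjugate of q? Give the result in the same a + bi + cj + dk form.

In blades: q = 7/3 - 9*e12 + 1/5*e13.
Quaternion conjugation is reversion on the even subalgebra: the scalar is fixed and every grade-2 blade flips sign, giving 7/3 + 9*e12 - 1/5*e13; translating back:
Answer: 7/3 - 1/5*j + 9k


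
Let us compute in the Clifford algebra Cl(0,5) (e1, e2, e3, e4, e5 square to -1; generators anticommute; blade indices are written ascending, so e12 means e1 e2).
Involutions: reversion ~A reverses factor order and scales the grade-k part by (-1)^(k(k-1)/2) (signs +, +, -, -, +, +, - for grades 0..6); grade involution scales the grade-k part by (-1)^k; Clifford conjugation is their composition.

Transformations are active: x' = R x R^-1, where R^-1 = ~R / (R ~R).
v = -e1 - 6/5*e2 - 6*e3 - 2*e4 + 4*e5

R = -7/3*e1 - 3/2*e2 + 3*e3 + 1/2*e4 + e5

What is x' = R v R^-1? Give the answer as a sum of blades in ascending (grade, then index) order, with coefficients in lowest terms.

~R = -7/3*e1 - 3/2*e2 + 3*e3 + 1/2*e4 + e5, and R ~R = -323/18, so R^-1 = ~R / (-323/18).
R v = 163/15 + 13/10*e12 + 17*e13 + 31/6*e14 - 25/3*e15 + 63/5*e23 + 18/5*e24 - 24/5*e25 - 3*e34 + 18*e35 + 4*e45
Answer: 6179/1615*e1 + 4872/1615*e2 + 3822/1615*e3 + 2252/1615*e4 - 8416/1615*e5


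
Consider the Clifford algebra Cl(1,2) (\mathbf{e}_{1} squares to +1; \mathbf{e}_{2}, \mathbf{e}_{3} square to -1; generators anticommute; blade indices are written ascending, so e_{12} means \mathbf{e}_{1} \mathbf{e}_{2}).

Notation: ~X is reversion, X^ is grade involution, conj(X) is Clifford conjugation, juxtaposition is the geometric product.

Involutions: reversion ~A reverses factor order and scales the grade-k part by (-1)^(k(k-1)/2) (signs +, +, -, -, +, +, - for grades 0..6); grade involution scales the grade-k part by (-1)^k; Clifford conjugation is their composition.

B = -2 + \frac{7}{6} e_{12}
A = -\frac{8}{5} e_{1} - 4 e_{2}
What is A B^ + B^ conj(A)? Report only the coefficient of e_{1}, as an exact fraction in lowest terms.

first term: -\frac{22}{15} e_{1} + \frac{92}{15} e_{2}
second term: -\frac{118}{15} e_{1} - \frac{148}{15} e_{2}
Answer: -\frac{28}{3}


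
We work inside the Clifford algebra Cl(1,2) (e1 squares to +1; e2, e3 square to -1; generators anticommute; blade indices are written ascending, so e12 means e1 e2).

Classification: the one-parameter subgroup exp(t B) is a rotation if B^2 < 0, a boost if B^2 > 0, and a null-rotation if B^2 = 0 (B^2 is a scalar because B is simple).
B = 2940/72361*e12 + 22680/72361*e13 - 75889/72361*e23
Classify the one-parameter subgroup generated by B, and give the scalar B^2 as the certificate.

B^2 term by term: the squares give (2940/72361)^2*(e12)^2 + (22680/72361)^2*(e13)^2 + (-75889/72361)^2*(e23)^2 = 8643600/5236114321*(+1) + 514382400/5236114321*(+1) + 5759140321/5236114321*(-1) = -1 (each basis 2-blade squares to minus the product of its generators' squares); cross terms between blades sharing an index anticommute and cancel. So B^2 = -1.
Answer: rotation, certificate B^2 = -1. The scalar -1 is the complete invariant here: its sign names the subgroup type.


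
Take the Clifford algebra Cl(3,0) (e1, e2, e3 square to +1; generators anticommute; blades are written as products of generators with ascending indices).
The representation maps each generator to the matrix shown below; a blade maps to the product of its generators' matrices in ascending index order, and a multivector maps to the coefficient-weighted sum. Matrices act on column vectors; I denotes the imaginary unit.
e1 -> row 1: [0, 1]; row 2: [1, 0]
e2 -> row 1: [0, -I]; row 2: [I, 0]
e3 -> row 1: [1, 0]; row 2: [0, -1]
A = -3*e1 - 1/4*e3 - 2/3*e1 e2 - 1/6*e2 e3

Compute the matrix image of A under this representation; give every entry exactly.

Bivector images (products of the table entries): rho(e1 e2) = rho(e1)rho(e2) = row 1: [I, 0]; row 2: [0, -I]; rho(e2 e3) = rho(e2)rho(e3) = row 1: [0, I]; row 2: [I, 0].
M = (-3)*rho(e1) + (-1/4)*rho(e3) + (-2/3)*rho(e1 e2) + (-1/6)*rho(e2 e3), summed entrywise:
Answer: row 1: [-1/4 - 2*I/3, -3 - I/6]; row 2: [-3 - I/6, 1/4 + 2*I/3]


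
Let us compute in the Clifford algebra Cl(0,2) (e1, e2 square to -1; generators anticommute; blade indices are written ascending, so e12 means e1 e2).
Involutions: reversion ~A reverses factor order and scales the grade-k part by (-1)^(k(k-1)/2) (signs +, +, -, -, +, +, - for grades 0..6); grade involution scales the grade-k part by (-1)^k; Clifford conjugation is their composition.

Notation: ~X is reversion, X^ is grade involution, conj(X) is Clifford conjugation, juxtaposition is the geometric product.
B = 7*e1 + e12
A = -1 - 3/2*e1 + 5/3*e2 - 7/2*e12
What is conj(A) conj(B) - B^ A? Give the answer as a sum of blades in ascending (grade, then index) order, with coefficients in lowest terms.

first term: 14 + 26/3*e1 - 23*e2 - 32/3*e12
second term: -7 + 16/3*e1 - 26*e2 - 38/3*e12
Answer: 21 + 10/3*e1 + 3*e2 + 2*e12


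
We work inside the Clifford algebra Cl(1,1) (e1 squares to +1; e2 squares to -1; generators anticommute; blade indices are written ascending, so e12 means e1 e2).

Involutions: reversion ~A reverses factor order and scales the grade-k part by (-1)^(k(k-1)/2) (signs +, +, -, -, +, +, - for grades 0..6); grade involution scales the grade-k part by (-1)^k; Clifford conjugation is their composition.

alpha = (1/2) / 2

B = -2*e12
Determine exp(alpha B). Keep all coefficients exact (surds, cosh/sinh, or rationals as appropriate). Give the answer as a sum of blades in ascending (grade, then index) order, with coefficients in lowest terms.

B^2 = (-2)^2*(e12)^2 = 4*(+1) = 4 (a basis 2-blade squares to minus the product of its generators' squares).
B^2 = 4 — since the square is positive, the closed form is hyperbolic: l = 2, alpha*l = 1/2, so exp(alpha B) = cosh(1/2) + (sinh(1/2)/2)*B = cosh(1/2) + (sinh(1/2)/2)*B.
Answer: cosh(1/2) - sinh(1/2)*e12


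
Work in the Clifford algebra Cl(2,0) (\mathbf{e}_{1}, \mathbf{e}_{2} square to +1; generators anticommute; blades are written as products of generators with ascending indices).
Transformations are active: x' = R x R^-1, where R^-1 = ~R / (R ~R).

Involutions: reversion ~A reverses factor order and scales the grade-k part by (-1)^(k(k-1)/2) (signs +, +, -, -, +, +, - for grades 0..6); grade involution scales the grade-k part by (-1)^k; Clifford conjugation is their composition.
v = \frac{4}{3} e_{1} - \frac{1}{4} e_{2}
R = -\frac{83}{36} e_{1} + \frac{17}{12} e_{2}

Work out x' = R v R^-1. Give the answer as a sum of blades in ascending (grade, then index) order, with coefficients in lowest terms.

~R = -\frac{83}{36} e_{1} + \frac{17}{12} e_{2}, and R ~R = \frac{4745}{648}, so R^-1 = ~R / (\frac{4745}{648}).
R v = -\frac{1481}{432} - \frac{21}{16} e_{1} e_{2}
Answer: \frac{47003}{56940} e_{1} - \frac{5108}{4745} e_{2}


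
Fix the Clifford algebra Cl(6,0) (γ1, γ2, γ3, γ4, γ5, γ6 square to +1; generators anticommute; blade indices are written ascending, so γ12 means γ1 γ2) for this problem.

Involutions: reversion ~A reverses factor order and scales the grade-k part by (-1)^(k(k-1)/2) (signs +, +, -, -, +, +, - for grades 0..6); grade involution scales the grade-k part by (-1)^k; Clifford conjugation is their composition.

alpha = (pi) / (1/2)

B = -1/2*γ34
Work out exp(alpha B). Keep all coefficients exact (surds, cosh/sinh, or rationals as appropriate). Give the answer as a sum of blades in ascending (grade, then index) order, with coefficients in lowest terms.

B^2 = (-1/2)^2*(γ34)^2 = 1/4*(-1) = -1/4 (a basis 2-blade squares to minus the product of its generators' squares).
B^2 = -1/4 — B^2 < 0, so the exponential closes trigonometrically: l = 1/2, alpha*l = pi, so exp(alpha B) = cos(pi) + (sin(pi)/(1/2))*B = -1 + (0)*B.
Answer: -1


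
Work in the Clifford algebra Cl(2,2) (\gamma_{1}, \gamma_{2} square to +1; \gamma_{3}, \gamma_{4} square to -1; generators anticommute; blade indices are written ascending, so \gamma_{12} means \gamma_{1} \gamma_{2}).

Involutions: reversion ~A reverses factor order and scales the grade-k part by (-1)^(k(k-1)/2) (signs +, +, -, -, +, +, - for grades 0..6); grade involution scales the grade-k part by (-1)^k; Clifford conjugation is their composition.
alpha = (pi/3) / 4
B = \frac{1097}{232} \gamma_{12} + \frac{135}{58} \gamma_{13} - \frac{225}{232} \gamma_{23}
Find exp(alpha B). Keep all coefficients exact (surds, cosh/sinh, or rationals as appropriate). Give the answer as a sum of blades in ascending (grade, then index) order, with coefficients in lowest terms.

B^2 term by term: the squares give (\frac{1097}{232})^2*(\gamma_{12})^2 + (\frac{135}{58})^2*(\gamma_{13})^2 + (-\frac{225}{232})^2*(\gamma_{23})^2 = \frac{1203409}{53824}*(-1) + \frac{18225}{3364}*(+1) + \frac{50625}{53824}*(+1) = -16 (each basis 2-blade squares to minus the product of its generators' squares); cross terms between blades sharing an index anticommute and cancel. So B^2 = -16.
B^2 = -16 — a negative square means the series sums to a rotation: l = 4, alpha*l = \frac{\pi}{3}, so exp(alpha B) = cos(\frac{\pi}{3}) + (sin(\frac{\pi}{3})/4)*B = \frac{1}{2} + (\frac{\sqrt{3}}{8})*B.
Answer: \frac{1}{2} + \frac{1097 \sqrt{3}}{1856} \gamma_{12} + \frac{135 \sqrt{3}}{464} \gamma_{13} - \frac{225 \sqrt{3}}{1856} \gamma_{23}


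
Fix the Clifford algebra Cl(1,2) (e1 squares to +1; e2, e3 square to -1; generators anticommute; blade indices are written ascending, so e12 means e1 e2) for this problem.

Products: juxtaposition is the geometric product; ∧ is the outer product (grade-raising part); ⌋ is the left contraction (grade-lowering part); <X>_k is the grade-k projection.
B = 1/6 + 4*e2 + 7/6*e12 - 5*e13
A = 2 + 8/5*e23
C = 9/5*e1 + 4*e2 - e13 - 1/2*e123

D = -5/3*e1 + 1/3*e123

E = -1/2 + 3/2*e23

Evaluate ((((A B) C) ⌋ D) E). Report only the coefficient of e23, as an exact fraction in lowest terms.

step 1: 1/3 + 8*e2 + 32/5*e3 + 31/3*e12 - 122/15*e13 + 4/15*e23
step 2: -358/15 - 47*e1 - 64/3*e2 + 527/50*e3 - 164/15*e12 - 1189/75*e13 - 229/15*e23 + 6127/150*e123
step 3: 29123/450 + 673/15*e1 + 1189/225*e2 - 164/45*e3 - 527/150*e12 - 64/9*e13 - 47/3*e23 - 358/45*e123
step 4: -7973/900 - 21/2*e1 - 3649/450*e2 - 2747/450*e3 - 891/100*e12 + 7943/900*e13 + 10491/100*e23 + 1283/18*e123
Answer: 10491/100


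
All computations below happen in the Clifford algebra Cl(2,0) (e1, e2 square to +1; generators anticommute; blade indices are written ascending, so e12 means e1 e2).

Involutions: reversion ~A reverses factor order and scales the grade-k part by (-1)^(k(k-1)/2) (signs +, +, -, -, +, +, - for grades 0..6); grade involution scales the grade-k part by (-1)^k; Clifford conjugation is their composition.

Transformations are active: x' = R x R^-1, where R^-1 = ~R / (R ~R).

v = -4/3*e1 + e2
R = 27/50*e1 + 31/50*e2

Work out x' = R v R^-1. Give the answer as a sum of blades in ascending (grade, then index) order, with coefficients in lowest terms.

~R = 27/50*e1 + 31/50*e2, and R ~R = 169/250, so R^-1 = ~R / (169/250).
R v = -1/10 + 41/30*e12
Answer: 595/507*e1 - 200/169*e2


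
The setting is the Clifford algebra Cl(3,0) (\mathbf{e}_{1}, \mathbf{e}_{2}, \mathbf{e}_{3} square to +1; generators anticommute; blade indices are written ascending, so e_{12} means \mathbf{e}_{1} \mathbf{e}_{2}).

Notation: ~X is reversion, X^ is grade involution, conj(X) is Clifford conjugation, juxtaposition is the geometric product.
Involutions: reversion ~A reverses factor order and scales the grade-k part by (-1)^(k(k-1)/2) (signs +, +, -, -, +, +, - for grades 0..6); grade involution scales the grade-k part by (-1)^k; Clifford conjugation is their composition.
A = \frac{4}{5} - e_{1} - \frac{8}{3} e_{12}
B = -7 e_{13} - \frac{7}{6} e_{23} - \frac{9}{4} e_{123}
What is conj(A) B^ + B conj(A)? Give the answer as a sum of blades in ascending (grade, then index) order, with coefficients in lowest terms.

first term: -13 e_{3} - \frac{392}{45} e_{13} + \frac{1199}{60} e_{23} + \frac{19}{30} e_{123}
second term: 13 e_{3} - \frac{112}{45} e_{13} - \frac{437}{20} e_{23} - \frac{89}{30} e_{123}
Answer: -\frac{56}{5} e_{13} - \frac{28}{15} e_{23} - \frac{7}{3} e_{123}


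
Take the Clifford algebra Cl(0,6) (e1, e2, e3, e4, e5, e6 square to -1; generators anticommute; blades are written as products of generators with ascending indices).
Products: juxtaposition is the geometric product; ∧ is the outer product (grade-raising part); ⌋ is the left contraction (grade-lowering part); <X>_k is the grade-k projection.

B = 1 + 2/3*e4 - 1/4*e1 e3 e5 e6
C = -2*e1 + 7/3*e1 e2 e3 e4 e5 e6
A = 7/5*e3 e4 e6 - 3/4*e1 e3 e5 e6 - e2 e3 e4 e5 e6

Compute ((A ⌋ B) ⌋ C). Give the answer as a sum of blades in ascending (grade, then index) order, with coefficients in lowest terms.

step 1: 3/16
step 2: -3/8*e1 + 7/16*e1 e2 e3 e4 e5 e6
Answer: -3/8*e1 + 7/16*e1 e2 e3 e4 e5 e6


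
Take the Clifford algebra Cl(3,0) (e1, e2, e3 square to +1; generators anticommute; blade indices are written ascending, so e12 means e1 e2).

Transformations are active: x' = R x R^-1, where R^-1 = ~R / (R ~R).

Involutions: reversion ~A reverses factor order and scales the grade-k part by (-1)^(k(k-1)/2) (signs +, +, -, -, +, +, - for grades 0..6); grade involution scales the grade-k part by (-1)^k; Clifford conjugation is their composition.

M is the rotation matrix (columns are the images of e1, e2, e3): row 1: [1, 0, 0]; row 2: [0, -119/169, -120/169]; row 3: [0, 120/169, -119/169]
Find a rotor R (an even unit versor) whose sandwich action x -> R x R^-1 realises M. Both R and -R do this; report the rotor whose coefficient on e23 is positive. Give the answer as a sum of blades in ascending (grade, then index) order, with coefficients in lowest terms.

Method: write R = a + b12*e12 + b13*e13 + b23*e23 with a^2 + b12^2 + b13^2 + b23^2 = 1 (so R^-1 = ~R). Expanding the columns R e_j ~R gives tr M = 4a^2 - 1 and, from the antisymmetric part, M21 - M12 = -4a*b12, M13 - M31 = 4a*b13, M32 - M23 = -4a*b23.
Here tr M = -69/169, so a^2 = (1 + tr M)/4 = 25/169 and a = ±5/13. Taking a = 5/13: M21 - M12 = 0, M13 - M31 = 0, M32 - M23 = 240/169, giving b12 = 0, b13 = 0, b23 = -12/13, i.e. R = 5/13 - 12/13*e23.
Its e23 coefficient is negative, so report the other preimage -R.
Answer: -5/13 + 12/13*e23. Recall the cover is two-to-one: with M of trace -69/169, both preimages act alike, and the stated e23 sign chooses the sheet.


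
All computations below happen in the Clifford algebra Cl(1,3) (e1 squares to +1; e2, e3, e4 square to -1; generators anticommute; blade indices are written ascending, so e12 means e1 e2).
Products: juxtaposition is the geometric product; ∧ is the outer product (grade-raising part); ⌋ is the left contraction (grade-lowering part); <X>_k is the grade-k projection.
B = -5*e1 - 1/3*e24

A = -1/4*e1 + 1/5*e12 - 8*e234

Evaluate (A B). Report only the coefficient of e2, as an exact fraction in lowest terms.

step 1: 5/4 + e2 + 8/3*e3 + 1/15*e14 + 1/12*e124 - 40*e1234
Answer: 1


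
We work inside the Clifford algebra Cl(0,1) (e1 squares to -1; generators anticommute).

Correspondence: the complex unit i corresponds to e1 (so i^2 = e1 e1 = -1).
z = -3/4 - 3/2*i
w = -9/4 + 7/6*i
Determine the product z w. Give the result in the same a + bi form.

In blades: z = -3/4 - 3/2*e1, w = -9/4 + 7/6*e1.
Distribute z over w term by term (generator squares from the signature, products reordered to ascending indices): (-3/4)*w = 27/16 - 7/8*e1; (-3/2*e1)*w = 7/4 + 27/8*e1.
Sum: 55/16 + 5/2*e1; translating back through the correspondence:
Answer: 55/16 + 5/2*i


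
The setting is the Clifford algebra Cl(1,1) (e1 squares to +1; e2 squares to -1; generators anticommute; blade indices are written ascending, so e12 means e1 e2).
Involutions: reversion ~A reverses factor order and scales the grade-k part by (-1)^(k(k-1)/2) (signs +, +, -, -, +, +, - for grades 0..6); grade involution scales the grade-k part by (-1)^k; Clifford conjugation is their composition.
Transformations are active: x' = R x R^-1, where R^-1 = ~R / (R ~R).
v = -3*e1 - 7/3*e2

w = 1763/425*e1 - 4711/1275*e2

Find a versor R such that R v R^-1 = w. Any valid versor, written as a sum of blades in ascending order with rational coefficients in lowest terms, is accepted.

Sketch: the shared square 32/9 makes R = v + w = 488/425*e1 - 2562/425*e2 the natural versor; its sandwich fixes that direction, negates (v - w)/2, and sends v to w.
Answer: 488/425*e1 - 2562/425*e2


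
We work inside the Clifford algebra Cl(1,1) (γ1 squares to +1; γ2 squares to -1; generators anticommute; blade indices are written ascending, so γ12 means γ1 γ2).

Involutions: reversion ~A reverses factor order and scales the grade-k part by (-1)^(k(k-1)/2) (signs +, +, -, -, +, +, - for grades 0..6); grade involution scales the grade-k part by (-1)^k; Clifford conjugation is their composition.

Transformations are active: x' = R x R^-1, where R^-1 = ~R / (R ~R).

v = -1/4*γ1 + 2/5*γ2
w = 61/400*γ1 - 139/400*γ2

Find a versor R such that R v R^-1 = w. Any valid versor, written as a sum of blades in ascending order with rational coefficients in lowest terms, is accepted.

Equal squares first: v^2 = w^2 = -39/400. Then v + w = -39/400*γ1 + 21/400*γ2 is a versor taking v to w, provided it is invertible.
Answer: -39/400*γ1 + 21/400*γ2


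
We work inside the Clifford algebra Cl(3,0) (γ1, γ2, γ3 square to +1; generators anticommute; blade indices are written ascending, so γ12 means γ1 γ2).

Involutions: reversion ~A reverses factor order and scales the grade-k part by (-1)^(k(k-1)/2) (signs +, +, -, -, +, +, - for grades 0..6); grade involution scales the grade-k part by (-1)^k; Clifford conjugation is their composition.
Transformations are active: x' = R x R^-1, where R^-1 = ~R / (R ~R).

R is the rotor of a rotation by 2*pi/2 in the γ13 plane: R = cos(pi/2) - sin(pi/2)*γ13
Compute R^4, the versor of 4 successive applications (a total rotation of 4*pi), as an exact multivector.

Because a rotor carries half the rotation angle, composing 4 copies of this γ13-plane rotor multiplies the phase: 4*(pi/2) = 2*pi, hence R^4 = cos(2*pi) - sin(2*pi)*γ13.
cos(2*pi) = 1 and sin(2*pi) = 0, so R^4 = 1. The total rotation 4*pi is 2 full turns, so every vector returns to itself, yet the rotor is +1, back on the identity sheet (an even number of 2*pi turns).
Answer: 1


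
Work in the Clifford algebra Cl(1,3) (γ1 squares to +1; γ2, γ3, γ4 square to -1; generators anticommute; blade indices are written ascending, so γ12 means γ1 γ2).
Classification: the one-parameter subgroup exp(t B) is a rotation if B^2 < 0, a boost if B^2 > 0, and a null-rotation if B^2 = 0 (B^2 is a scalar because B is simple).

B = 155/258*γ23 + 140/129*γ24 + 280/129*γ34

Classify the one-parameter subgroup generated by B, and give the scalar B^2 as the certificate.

B^2 term by term: the squares give (155/258)^2*(γ23)^2 + (140/129)^2*(γ24)^2 + (280/129)^2*(γ34)^2 = 24025/66564*(-1) + 19600/16641*(-1) + 78400/16641*(-1) = -25/4 (each basis 2-blade squares to minus the product of its generators' squares); cross terms between blades sharing an index anticommute and cancel. So B^2 = -25/4.
Answer: rotation, certificate B^2 = -25/4. Why this suffices: the scalar -25/4 survives any versor conjugation, so its sign alone determines the class however B is presented.
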